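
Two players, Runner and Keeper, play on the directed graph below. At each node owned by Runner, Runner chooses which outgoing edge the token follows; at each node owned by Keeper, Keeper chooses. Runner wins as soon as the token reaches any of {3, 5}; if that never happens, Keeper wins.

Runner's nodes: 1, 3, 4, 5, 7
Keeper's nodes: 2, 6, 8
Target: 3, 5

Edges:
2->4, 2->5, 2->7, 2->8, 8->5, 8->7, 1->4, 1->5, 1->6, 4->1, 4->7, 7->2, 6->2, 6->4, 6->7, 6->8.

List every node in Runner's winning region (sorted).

1, 3, 4, 5

A0 = {3, 5}
A1: add {1} — 1 (Runner) has 1→5.
A2: add {4} — 4 (Runner) has 4→1.
A3 = A2; e.g. 2 (Keeper) can still go to 7. Fixed point.
Runner's winning region = {1, 3, 4, 5}.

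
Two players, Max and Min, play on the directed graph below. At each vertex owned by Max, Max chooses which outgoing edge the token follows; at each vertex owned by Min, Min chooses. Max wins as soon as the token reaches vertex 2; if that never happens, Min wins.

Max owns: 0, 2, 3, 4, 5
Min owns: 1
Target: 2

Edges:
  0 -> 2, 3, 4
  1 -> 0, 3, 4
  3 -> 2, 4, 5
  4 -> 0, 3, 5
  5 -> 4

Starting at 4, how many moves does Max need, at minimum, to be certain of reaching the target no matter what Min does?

2

A0 = {2}
A1: add {0, 3} — 0 (Max) has 0→2; 3 (Max) has 3→2.
A2: add {4} — 4 (Max) has 4→0.
4 enters the attractor at level 2, so Max can force the target in 2 moves from there.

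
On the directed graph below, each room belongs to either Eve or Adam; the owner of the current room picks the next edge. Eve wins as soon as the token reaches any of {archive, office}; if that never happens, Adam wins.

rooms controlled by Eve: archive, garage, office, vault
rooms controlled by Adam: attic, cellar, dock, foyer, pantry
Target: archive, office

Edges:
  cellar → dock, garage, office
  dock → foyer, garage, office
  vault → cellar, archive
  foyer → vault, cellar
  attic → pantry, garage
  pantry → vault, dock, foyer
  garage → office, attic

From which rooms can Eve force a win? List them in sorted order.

archive, garage, office, vault

A0 = {archive, office}
A1: add {garage, vault} — vault (Eve) has vault→archive; garage (Eve) has garage→office.
A2 = A1; e.g. dock (Adam) can still go to foyer. Fixed point.
Eve's winning region = {archive, garage, office, vault}.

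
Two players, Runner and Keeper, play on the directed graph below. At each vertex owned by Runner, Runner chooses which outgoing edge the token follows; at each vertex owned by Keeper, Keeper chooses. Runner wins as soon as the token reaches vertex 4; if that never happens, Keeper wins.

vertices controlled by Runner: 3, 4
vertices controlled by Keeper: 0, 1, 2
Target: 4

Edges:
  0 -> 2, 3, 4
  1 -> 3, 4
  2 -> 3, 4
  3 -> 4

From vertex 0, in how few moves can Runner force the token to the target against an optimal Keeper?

3

A0 = {4}
A1: add {3} — 3 (Runner) has 3→4.
A2: add {1, 2} — 1 (Keeper): all of {3, 4} already in; 2 (Keeper): all of {3, 4} already in.
A3: add {0} — 0 (Keeper): all of {2, 3, 4} already in.
A3 = all vertices. Fixed point.
0 enters the attractor at level 3, so Runner can force the target in 3 moves from there.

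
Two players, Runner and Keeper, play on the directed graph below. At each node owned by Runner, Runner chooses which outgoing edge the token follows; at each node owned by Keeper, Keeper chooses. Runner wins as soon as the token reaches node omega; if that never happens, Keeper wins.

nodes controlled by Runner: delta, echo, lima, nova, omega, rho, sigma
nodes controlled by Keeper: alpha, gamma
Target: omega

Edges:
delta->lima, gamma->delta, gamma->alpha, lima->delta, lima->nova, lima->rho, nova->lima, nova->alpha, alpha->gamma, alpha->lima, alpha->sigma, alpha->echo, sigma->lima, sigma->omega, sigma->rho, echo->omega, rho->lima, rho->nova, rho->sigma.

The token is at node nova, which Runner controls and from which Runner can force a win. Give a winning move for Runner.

lima

A0 = {omega}
A1: add {echo, sigma} — sigma (Runner) has sigma→omega; echo (Runner) has echo→omega.
A2: add {rho} — rho (Runner) has rho→sigma.
A3: add {lima} — lima (Runner) has lima→rho.
A4: add {delta, nova} — delta (Runner) has delta→lima; nova (Runner) has nova→lima.
A5 = A4; e.g. gamma (Keeper) can still go to alpha. Fixed point.
From nova, successor lima is in the attractor (rank 3); the other successor alpha is not.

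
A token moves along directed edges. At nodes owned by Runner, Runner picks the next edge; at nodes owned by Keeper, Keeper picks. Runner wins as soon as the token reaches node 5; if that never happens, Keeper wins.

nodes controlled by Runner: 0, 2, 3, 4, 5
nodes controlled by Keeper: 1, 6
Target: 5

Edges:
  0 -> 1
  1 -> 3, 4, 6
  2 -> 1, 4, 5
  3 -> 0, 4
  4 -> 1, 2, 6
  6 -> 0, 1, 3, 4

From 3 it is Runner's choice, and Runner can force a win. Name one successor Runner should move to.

4

A0 = {5}
A1: add {2} — 2 (Runner) has 2→5.
A2: add {4} — 4 (Runner) has 4→2.
A3: add {3} — 3 (Runner) has 3→4.
A4 = A3; e.g. 0 (Runner) has no edge into A3. Fixed point.
From 3, successor 4 is in the attractor (rank 2); the other successor 0 is not.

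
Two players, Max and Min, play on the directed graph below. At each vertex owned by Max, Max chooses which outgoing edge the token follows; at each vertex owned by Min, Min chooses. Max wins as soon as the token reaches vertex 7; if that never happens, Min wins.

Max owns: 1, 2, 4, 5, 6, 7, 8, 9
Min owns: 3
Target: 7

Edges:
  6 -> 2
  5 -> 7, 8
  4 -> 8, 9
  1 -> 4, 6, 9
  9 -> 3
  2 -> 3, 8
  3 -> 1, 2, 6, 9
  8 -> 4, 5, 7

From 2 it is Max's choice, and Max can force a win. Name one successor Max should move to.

8

A0 = {7}
A1: add {5, 8} — 5 (Max) has 5→7; 8 (Max) has 8→7.
A2: add {2, 4} — 2 (Max) has 2→8; 4 (Max) has 4→8.
A3: add {1, 6} — 1 (Max) has 1→4; 6 (Max) has 6→2.
A4 = A3; e.g. 3 (Min) can still go to 9. Fixed point.
From 2, successor 8 is in the attractor (rank 1); the other successor 3 is not.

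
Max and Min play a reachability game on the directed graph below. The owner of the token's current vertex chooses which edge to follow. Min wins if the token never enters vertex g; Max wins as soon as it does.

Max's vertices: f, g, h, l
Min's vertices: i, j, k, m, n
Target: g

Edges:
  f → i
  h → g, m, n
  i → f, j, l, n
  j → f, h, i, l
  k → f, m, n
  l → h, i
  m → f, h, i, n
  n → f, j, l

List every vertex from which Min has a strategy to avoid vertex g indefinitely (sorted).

A0 = {g}
A1: add {h} — h (Max) has h→g.
A2: add {l} — l (Max) has l→h.
A3 = A2; e.g. f (Max) has no edge into A2. Fixed point.
Max's attractor = {g, h, l}; Min avoids the target exactly from the complement.

f, i, j, k, m, n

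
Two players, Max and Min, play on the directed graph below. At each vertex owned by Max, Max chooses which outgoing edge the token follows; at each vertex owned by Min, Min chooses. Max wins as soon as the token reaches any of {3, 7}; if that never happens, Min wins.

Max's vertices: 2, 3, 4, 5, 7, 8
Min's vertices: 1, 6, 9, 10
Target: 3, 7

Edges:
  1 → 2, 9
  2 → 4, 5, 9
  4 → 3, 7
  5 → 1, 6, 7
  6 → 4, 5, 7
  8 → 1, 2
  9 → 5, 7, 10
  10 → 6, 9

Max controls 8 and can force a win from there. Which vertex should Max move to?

A0 = {3, 7}
A1: add {4, 5} — 4 (Max) has 4→3; 5 (Max) has 5→7.
A2: add {2, 6} — 2 (Max) has 2→4; 6 (Min): all of {4, 5, 7} already in.
A3: add {8} — 8 (Max) has 8→2.
A4 = A3; e.g. 1 (Min) can still go to 9. Fixed point.
From 8, successor 2 is in the attractor (rank 2); the other successor 1 is not.

2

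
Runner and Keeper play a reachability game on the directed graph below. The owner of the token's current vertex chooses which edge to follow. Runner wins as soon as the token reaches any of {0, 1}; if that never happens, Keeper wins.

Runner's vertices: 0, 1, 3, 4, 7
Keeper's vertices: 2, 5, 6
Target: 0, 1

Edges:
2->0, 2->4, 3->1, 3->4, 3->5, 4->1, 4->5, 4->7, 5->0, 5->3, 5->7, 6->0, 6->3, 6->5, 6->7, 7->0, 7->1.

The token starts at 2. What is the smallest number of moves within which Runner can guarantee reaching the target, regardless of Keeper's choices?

2

A0 = {0, 1}
A1: add {3, 4, 7} — 3 (Runner) has 3→1; 4 (Runner) has 4→1; 7 (Runner) has 7→0.
A2: add {2, 5} — 2 (Keeper): all of {0, 4} already in; 5 (Keeper): all of {0, 3, 7} already in.
2 enters the attractor at level 2, so Runner can force the target in 2 moves from there.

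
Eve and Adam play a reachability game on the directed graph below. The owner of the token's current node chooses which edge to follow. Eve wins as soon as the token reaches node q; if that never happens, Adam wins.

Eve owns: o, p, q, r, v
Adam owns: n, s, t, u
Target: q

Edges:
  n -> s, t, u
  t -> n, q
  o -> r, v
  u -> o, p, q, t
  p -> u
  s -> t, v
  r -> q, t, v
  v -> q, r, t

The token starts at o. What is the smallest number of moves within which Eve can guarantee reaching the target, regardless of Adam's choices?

2

A0 = {q}
A1: add {r, v} — r (Eve) has r→q; v (Eve) has v→q.
A2: add {o} — o (Eve) has o→r.
A3 = A2; e.g. n (Adam) can still go to s. Fixed point.
o enters the attractor at level 2, so Eve can force the target in 2 moves from there.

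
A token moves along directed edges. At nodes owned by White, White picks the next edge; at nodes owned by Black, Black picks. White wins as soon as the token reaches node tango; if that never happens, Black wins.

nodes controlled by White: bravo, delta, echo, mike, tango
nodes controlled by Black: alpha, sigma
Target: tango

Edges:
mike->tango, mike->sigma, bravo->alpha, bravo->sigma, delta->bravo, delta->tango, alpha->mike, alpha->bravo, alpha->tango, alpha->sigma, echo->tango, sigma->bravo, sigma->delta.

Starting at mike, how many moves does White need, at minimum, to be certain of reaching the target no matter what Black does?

1

A0 = {tango}
A1: add {delta, echo, mike} — mike (White) has mike→tango; delta (White) has delta→tango; echo (White) has echo→tango.
A2 = A1; e.g. bravo (White) has no edge into A1. Fixed point.
mike enters the attractor at level 1, so White can force the target in 1 move from there.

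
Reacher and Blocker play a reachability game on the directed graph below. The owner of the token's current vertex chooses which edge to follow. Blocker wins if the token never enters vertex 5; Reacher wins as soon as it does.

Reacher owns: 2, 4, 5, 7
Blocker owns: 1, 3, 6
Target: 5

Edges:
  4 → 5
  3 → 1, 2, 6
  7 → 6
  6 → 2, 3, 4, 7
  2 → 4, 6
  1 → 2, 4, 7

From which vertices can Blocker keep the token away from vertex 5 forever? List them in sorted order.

1, 3, 6, 7

A0 = {5}
A1: add {4} — 4 (Reacher) has 4→5.
A2: add {2} — 2 (Reacher) has 2→4.
A3 = A2; e.g. 1 (Blocker) can still go to 7. Fixed point.
Reacher's attractor = {2, 4, 5}; Blocker avoids the target exactly from the complement.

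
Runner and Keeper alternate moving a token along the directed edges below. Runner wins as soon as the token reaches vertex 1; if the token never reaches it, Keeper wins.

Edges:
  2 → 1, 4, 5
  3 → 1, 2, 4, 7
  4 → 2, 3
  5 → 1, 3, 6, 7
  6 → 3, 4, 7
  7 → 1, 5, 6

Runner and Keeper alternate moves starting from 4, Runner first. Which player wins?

Keeper

Track states (vertex, player-to-move).
A0 = {(1,Runner), (1,Keeper)}
A1: add {(2,Runner), (3,Runner), (5,Runner), (7,Runner)}.
A2: add {(4,Keeper)}.
A3: add {(6,Runner)}.
A4: add {(5,Keeper), (7,Keeper)}.
A5 = A4; e.g. (2,Keeper) stays out. (4,Runner) never enters ⇒ Keeper avoids the target.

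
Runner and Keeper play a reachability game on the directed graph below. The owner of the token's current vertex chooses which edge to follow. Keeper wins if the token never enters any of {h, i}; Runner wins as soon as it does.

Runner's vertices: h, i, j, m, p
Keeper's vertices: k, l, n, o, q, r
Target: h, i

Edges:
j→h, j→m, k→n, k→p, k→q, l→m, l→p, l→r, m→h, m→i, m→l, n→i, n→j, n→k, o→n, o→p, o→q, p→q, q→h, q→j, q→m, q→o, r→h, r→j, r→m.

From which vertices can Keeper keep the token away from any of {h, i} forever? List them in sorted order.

A0 = {h, i}
A1: add {j, m} — j (Runner) has j→h; m (Runner) has m→h.
A2: add {r} — r (Keeper): all of {h, j, m} already in.
A3 = A2; e.g. k (Keeper) can still go to n. Fixed point.
Runner's attractor = {h, i, j, m, r}; Keeper avoids the target exactly from the complement.

k, l, n, o, p, q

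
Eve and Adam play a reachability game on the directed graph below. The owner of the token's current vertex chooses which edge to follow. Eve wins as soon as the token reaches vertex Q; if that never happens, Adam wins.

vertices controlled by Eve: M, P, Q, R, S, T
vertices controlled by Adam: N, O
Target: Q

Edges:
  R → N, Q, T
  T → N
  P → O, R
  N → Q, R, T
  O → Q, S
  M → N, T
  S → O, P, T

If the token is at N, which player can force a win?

Adam

A0 = {Q}
A1: add {R} — R (Eve) has R→Q.
A2: add {P} — P (Eve) has P→R.
A3: add {S} — S (Eve) has S→P.
A4: add {O} — O (Adam): all of {Q, S} already in.
A5 = A4; e.g. M (Eve) has no edge into A4. Fixed point.
N never enters the attractor, so Adam can avoid the target forever.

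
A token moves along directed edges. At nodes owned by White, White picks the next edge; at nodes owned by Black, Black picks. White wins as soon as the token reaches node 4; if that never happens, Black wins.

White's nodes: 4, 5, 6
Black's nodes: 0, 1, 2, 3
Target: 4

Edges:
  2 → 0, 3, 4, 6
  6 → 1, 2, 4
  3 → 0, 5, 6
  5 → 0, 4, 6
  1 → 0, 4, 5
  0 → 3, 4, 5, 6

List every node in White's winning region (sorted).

4, 5, 6

A0 = {4}
A1: add {5, 6} — 5 (White) has 5→4; 6 (White) has 6→4.
A2 = A1; e.g. 0 (Black) can still go to 3. Fixed point.
White's winning region = {4, 5, 6}.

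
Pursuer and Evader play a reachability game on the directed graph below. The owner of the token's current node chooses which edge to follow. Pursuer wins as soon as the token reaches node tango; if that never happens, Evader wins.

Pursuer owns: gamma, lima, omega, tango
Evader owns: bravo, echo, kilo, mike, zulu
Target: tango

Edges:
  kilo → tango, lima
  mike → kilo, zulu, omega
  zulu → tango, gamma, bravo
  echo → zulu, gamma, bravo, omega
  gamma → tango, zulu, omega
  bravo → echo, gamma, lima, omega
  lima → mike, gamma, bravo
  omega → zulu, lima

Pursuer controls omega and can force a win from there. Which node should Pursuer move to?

lima

A0 = {tango}
A1: add {gamma} — gamma (Pursuer) has gamma→tango.
A2: add {lima} — lima (Pursuer) has lima→gamma.
A3: add {kilo, omega} — kilo (Evader): all of {tango, lima} already in; omega (Pursuer) has omega→lima.
A4 = A3; e.g. mike (Evader) can still go to zulu. Fixed point.
From omega, successor lima is in the attractor (rank 2); the other successor zulu is not.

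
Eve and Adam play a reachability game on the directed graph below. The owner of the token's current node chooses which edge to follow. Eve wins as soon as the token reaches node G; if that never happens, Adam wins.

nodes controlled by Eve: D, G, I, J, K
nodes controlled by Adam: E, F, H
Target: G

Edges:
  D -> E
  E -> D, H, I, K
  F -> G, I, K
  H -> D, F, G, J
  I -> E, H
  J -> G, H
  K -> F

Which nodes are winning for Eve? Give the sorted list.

A0 = {G}
A1: add {J} — J (Eve) has J→G.
A2 = A1; e.g. D (Eve) has no edge into A1. Fixed point.
Eve's winning region = {G, J}.

G, J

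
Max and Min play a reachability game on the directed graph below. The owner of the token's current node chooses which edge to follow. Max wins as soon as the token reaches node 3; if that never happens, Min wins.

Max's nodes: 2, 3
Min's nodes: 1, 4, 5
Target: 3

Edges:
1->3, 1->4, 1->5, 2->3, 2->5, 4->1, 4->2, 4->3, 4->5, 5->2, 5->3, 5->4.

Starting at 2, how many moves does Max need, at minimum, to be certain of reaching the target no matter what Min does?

A0 = {3}
A1: add {2} — 2 (Max) has 2→3.
A2 = A1; e.g. 1 (Min) can still go to 4. Fixed point.
2 enters the attractor at level 1, so Max can force the target in 1 move from there.

1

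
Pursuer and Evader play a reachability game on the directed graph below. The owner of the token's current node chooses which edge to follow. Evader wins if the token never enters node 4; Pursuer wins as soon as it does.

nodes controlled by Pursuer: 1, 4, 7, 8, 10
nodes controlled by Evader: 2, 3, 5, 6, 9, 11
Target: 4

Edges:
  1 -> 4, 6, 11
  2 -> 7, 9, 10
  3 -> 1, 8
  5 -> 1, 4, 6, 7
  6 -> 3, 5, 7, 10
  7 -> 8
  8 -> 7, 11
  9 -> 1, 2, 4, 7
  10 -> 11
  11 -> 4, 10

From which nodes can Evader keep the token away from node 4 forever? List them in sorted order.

A0 = {4}
A1: add {1} — 1 (Pursuer) has 1→4.
A2 = A1; e.g. 2 (Evader) can still go to 7. Fixed point.
Pursuer's attractor = {1, 4}; Evader avoids the target exactly from the complement.

2, 3, 5, 6, 7, 8, 9, 10, 11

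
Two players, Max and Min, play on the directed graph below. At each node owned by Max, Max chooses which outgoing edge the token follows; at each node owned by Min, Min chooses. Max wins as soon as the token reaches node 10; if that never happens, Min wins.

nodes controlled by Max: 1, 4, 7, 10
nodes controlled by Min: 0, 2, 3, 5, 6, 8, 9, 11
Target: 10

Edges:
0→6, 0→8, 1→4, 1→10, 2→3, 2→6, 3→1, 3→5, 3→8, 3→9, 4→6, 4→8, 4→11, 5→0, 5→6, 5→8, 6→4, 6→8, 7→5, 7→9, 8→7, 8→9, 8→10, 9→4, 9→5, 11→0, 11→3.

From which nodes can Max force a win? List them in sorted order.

1, 10

A0 = {10}
A1: add {1} — 1 (Max) has 1→10.
A2 = A1; e.g. 0 (Min) can still go to 6. Fixed point.
Max's winning region = {1, 10}.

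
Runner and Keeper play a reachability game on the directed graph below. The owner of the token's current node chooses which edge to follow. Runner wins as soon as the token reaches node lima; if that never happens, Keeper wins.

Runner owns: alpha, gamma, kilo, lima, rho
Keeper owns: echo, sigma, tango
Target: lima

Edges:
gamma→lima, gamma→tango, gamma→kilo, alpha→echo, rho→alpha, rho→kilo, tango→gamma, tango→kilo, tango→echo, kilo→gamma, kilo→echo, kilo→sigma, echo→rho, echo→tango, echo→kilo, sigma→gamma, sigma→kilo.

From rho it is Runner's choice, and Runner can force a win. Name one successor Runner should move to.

kilo

A0 = {lima}
A1: add {gamma} — gamma (Runner) has gamma→lima.
A2: add {kilo} — kilo (Runner) has kilo→gamma.
A3: add {rho, sigma} — rho (Runner) has rho→kilo; sigma (Keeper): all of {gamma, kilo} already in.
A4 = A3; e.g. alpha (Runner) has no edge into A3. Fixed point.
From rho, successor kilo is in the attractor (rank 2); the other successor alpha is not.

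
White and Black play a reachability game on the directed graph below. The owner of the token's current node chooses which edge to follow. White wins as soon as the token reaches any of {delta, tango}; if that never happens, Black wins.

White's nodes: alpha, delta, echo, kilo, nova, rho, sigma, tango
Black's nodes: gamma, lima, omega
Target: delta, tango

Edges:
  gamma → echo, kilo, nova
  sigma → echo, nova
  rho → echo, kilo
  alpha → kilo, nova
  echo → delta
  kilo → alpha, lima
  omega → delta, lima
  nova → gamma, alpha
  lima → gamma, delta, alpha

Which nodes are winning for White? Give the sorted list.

delta, echo, rho, sigma, tango

A0 = {delta, tango}
A1: add {echo} — echo (White) has echo→delta.
A2: add {rho, sigma} — sigma (White) has sigma→echo; rho (White) has rho→echo.
A3 = A2; e.g. gamma (Black) can still go to kilo. Fixed point.
White's winning region = {delta, echo, rho, sigma, tango}.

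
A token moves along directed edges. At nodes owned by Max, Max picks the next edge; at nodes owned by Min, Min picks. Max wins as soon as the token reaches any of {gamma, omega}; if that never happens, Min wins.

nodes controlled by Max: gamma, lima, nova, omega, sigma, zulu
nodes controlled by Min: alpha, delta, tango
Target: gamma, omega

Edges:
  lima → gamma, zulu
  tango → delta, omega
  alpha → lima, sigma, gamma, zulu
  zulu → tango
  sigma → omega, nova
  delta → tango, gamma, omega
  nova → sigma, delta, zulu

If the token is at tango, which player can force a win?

Min

A0 = {gamma, omega}
A1: add {lima, sigma} — lima (Max) has lima→gamma; sigma (Max) has sigma→omega.
A2: add {nova} — nova (Max) has nova→sigma.
A3 = A2; e.g. alpha (Min) can still go to zulu. Fixed point.
tango never enters the attractor, so Min can avoid the target forever.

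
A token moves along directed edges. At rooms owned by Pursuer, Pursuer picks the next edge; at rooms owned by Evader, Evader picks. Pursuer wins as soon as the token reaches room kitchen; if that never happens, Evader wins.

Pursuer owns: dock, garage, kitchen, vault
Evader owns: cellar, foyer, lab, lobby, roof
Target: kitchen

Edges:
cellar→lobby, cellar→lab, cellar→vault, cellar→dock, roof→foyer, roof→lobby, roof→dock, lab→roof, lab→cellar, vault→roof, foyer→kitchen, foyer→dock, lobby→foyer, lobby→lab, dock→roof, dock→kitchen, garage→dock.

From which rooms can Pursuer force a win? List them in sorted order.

A0 = {kitchen}
A1: add {dock} — dock (Pursuer) has dock→kitchen.
A2: add {foyer, garage} — foyer (Evader): all of {kitchen, dock} already in; garage (Pursuer) has garage→dock.
A3 = A2; e.g. roof (Evader) can still go to lobby. Fixed point.
Pursuer's winning region = {dock, foyer, garage, kitchen}.

dock, foyer, garage, kitchen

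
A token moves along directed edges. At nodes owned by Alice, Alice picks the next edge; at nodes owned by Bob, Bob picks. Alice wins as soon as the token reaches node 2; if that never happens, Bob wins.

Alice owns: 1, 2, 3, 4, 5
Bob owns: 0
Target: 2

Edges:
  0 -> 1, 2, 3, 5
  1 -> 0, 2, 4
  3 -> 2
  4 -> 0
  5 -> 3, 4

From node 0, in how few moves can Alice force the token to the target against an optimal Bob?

A0 = {2}
A1: add {1, 3} — 1 (Alice) has 1→2; 3 (Alice) has 3→2.
A2: add {5} — 5 (Alice) has 5→3.
A3: add {0} — 0 (Bob): all of {1, 2, 3, 5} already in.
0 enters the attractor at level 3, so Alice can force the target in 3 moves from there.

3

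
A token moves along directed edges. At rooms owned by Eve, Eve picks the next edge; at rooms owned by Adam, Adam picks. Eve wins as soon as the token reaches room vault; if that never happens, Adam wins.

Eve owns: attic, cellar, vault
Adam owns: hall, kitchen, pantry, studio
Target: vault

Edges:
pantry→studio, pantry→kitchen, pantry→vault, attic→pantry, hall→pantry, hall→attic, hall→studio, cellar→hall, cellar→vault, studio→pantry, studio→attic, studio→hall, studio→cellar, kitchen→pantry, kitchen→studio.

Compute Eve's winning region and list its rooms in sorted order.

cellar, vault

A0 = {vault}
A1: add {cellar} — cellar (Eve) has cellar→vault.
A2 = A1; e.g. pantry (Adam) can still go to studio. Fixed point.
Eve's winning region = {cellar, vault}.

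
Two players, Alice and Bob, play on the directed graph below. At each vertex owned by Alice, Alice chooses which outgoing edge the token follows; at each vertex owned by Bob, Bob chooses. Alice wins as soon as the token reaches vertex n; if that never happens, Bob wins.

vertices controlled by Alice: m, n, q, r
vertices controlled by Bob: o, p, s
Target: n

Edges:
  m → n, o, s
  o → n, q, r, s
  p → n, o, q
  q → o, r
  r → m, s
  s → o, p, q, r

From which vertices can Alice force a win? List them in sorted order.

m, n, q, r

A0 = {n}
A1: add {m} — m (Alice) has m→n.
A2: add {r} — r (Alice) has r→m.
A3: add {q} — q (Alice) has q→r.
A4 = A3; e.g. o (Bob) can still go to s. Fixed point.
Alice's winning region = {m, n, q, r}.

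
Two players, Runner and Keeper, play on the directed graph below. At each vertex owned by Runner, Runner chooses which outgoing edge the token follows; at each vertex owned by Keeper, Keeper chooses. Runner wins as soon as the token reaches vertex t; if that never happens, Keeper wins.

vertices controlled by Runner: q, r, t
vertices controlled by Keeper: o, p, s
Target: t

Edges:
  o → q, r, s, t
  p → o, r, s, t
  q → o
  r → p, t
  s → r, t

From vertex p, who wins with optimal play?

Keeper

A0 = {t}
A1: add {r} — r (Runner) has r→t.
A2: add {s} — s (Keeper): all of {r, t} already in.
A3 = A2; e.g. o (Keeper) can still go to q. Fixed point.
p never enters the attractor, so Keeper can avoid the target forever.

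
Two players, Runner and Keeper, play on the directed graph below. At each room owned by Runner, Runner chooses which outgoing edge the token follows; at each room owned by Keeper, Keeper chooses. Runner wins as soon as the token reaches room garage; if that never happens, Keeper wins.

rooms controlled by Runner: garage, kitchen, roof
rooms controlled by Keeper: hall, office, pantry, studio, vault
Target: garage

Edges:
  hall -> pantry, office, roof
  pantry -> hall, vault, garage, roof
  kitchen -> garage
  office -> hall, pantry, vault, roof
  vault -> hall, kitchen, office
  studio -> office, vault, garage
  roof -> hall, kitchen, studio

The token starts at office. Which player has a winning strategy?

Keeper

A0 = {garage}
A1: add {kitchen} — kitchen (Runner) has kitchen→garage.
A2: add {roof} — roof (Runner) has roof→kitchen.
A3 = A2; e.g. hall (Keeper) can still go to pantry. Fixed point.
office never enters the attractor, so Keeper can avoid the target forever.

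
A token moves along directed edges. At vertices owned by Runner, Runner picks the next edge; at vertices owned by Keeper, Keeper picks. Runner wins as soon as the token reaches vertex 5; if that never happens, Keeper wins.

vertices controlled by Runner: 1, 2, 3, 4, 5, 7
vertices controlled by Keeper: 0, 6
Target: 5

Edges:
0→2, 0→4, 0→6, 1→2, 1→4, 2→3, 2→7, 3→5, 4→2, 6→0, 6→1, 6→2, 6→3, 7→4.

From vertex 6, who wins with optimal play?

Keeper

A0 = {5}
A1: add {3} — 3 (Runner) has 3→5.
A2: add {2} — 2 (Runner) has 2→3.
A3: add {1, 4} — 1 (Runner) has 1→2; 4 (Runner) has 4→2.
A4: add {7} — 7 (Runner) has 7→4.
A5 = A4; e.g. 0 (Keeper) can still go to 6. Fixed point.
6 never enters the attractor, so Keeper can avoid the target forever.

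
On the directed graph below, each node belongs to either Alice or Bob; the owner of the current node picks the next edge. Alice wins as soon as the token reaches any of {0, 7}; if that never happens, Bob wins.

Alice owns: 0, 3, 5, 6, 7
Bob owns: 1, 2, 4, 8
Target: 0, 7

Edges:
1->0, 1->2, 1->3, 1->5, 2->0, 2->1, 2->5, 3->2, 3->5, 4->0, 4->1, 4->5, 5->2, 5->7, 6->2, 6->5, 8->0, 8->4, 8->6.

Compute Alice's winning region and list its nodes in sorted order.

A0 = {0, 7}
A1: add {5} — 5 (Alice) has 5→7.
A2: add {3, 6} — 3 (Alice) has 3→5; 6 (Alice) has 6→5.
A3 = A2; e.g. 1 (Bob) can still go to 2. Fixed point.
Alice's winning region = {0, 3, 5, 6, 7}.

0, 3, 5, 6, 7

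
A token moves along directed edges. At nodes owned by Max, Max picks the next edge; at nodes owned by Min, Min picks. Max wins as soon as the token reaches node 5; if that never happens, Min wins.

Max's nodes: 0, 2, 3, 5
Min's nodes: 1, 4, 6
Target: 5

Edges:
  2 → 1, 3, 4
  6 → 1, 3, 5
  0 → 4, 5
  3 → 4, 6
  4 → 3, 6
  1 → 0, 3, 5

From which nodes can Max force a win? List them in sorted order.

0, 5

A0 = {5}
A1: add {0} — 0 (Max) has 0→5.
A2 = A1; e.g. 1 (Min) can still go to 3. Fixed point.
Max's winning region = {0, 5}.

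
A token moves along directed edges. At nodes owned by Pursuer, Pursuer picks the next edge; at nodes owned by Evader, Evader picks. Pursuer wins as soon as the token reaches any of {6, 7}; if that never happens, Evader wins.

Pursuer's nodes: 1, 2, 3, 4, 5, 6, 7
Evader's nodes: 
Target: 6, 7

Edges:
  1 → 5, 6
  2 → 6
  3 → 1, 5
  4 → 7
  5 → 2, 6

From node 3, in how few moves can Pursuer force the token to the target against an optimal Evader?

A0 = {6, 7}
A1: add {1, 2, 4, 5} — 1 (Pursuer) has 1→6; 2 (Pursuer) has 2→6; 4 (Pursuer) has 4→7; 5 (Pursuer) has 5→6.
A2: add {3} — 3 (Pursuer) has 3→1.
A2 = all vertices. Fixed point.
3 enters the attractor at level 2, so Pursuer can force the target in 2 moves from there.

2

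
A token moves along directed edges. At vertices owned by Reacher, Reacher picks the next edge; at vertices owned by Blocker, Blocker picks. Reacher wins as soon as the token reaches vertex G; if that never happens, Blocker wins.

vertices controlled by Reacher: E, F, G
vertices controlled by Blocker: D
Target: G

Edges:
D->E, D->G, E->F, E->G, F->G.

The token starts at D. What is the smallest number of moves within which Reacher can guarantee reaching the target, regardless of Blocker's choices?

A0 = {G}
A1: add {E, F} — E (Reacher) has E→G; F (Reacher) has F→G.
A2: add {D} — D (Blocker): all of {E, G} already in.
A2 = all vertices. Fixed point.
D enters the attractor at level 2, so Reacher can force the target in 2 moves from there.

2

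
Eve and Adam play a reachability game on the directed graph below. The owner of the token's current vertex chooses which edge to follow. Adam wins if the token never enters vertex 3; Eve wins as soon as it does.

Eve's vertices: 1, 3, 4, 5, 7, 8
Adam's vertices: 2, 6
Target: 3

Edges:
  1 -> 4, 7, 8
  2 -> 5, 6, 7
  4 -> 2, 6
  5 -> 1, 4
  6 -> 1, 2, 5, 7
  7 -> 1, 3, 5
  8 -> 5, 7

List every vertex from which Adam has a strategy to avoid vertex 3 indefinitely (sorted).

A0 = {3}
A1: add {7} — 7 (Eve) has 7→3.
A2: add {1, 8} — 1 (Eve) has 1→7; 8 (Eve) has 8→7.
A3: add {5} — 5 (Eve) has 5→1.
A4 = A3; e.g. 2 (Adam) can still go to 6. Fixed point.
Eve's attractor = {1, 3, 5, 7, 8}; Adam avoids the target exactly from the complement.

2, 4, 6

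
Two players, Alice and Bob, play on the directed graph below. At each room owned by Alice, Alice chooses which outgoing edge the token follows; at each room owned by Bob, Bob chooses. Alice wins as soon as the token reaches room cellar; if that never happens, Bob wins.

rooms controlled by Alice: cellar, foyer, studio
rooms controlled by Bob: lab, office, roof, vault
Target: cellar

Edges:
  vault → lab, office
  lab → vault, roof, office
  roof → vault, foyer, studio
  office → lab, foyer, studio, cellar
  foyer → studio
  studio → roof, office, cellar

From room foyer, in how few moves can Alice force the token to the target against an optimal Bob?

A0 = {cellar}
A1: add {studio} — studio (Alice) has studio→cellar.
A2: add {foyer} — foyer (Alice) has foyer→studio.
A3 = A2; e.g. vault (Bob) can still go to lab. Fixed point.
foyer enters the attractor at level 2, so Alice can force the target in 2 moves from there.

2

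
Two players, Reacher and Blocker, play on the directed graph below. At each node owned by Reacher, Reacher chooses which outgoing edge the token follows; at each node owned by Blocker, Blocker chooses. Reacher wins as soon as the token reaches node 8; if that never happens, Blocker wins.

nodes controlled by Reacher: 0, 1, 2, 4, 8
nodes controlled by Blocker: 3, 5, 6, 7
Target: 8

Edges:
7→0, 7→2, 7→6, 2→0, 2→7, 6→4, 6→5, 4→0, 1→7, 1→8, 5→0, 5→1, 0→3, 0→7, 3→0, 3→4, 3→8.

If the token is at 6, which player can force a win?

Blocker

A0 = {8}
A1: add {1} — 1 (Reacher) has 1→8.
A2 = A1; e.g. 0 (Reacher) has no edge into A1. Fixed point.
6 never enters the attractor, so Blocker can avoid the target forever.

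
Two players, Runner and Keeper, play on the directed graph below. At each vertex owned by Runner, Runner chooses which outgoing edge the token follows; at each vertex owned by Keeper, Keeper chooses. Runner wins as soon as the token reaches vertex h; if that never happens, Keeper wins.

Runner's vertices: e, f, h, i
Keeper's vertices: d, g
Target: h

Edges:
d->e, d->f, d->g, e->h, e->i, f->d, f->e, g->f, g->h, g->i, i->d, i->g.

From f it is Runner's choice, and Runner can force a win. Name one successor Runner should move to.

A0 = {h}
A1: add {e} — e (Runner) has e→h.
A2: add {f} — f (Runner) has f→e.
A3 = A2; e.g. d (Keeper) can still go to g. Fixed point.
From f, successor e is in the attractor (rank 1); the other successor d is not.

e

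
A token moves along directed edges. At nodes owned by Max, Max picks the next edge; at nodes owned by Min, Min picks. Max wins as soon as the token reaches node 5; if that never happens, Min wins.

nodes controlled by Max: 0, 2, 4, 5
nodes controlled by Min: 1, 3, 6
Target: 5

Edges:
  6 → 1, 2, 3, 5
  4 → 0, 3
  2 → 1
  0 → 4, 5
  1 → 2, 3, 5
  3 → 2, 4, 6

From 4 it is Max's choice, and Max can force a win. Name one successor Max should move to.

0

A0 = {5}
A1: add {0} — 0 (Max) has 0→5.
A2: add {4} — 4 (Max) has 4→0.
A3 = A2; e.g. 1 (Min) can still go to 2. Fixed point.
From 4, successor 0 is in the attractor (rank 1); the other successor 3 is not.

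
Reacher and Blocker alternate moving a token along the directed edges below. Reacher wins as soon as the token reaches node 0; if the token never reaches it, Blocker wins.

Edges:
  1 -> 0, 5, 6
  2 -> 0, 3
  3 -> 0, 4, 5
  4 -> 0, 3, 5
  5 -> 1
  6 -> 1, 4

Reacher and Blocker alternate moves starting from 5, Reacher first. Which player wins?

Blocker

Track states (vertex, player-to-move).
A0 = {(0,Reacher), (0,Blocker)}
A1: add {(1,Reacher), (2,Reacher), (3,Reacher), (4,Reacher)}.
A2: add {(2,Blocker), (5,Blocker), (6,Blocker)}.
A3 = A2; e.g. (1,Blocker) stays out. (5,Reacher) never enters ⇒ Blocker avoids the target.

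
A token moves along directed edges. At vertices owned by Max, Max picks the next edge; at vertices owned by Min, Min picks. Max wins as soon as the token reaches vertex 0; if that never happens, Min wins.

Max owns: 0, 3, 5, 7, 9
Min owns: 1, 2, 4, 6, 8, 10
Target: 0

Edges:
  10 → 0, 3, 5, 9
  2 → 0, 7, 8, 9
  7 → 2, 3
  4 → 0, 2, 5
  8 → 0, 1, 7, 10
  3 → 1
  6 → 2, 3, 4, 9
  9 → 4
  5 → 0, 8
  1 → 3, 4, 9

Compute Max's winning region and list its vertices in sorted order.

A0 = {0}
A1: add {5} — 5 (Max) has 5→0.
A2 = A1; e.g. 1 (Min) can still go to 3. Fixed point.
Max's winning region = {0, 5}.

0, 5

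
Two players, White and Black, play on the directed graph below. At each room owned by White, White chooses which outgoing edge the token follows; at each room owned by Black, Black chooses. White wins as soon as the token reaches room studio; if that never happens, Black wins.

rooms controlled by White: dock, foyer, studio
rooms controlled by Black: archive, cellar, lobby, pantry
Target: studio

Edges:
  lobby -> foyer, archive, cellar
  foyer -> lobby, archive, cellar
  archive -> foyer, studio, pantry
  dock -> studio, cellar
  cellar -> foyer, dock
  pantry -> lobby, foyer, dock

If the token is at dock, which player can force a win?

A0 = {studio}
A1: add {dock} — dock (White) has dock→studio.
A2 = A1; e.g. lobby (Black) can still go to foyer. Fixed point.
dock ∈ A1, so White can force the target.

White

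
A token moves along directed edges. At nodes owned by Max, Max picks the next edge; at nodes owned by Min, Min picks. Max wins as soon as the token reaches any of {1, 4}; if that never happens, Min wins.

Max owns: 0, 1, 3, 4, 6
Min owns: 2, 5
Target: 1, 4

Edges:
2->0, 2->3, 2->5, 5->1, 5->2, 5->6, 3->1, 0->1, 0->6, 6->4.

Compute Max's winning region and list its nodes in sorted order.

0, 1, 3, 4, 6

A0 = {1, 4}
A1: add {0, 3, 6} — 0 (Max) has 0→1; 3 (Max) has 3→1; 6 (Max) has 6→4.
A2 = A1; e.g. 2 (Min) can still go to 5. Fixed point.
Max's winning region = {0, 1, 3, 4, 6}.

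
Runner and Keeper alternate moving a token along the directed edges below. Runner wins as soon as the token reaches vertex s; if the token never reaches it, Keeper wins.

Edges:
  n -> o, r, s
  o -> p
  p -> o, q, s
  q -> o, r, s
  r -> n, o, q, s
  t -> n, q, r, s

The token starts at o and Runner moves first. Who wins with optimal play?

Keeper

Track states (vertex, player-to-move).
A0 = {(s,Runner), (s,Keeper)}
A1: add {(n,Runner), (p,Runner), (q,Runner), (r,Runner), (t,Runner)}.
A2: add {(o,Keeper), (t,Keeper)}.
A3 = A2; e.g. (n,Keeper) stays out. (o,Runner) never enters ⇒ Keeper avoids the target.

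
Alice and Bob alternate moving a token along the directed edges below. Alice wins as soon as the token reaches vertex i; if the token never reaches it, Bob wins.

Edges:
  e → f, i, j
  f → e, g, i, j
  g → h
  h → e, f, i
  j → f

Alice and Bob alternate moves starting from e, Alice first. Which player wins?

Track states (vertex, player-to-move).
A0 = {(i,Alice), (i,Bob)}
A1: add {(e,Alice), (f,Alice), (h,Alice)}.
(e,Alice) ∈ A1 ⇒ Alice forces the target.

Alice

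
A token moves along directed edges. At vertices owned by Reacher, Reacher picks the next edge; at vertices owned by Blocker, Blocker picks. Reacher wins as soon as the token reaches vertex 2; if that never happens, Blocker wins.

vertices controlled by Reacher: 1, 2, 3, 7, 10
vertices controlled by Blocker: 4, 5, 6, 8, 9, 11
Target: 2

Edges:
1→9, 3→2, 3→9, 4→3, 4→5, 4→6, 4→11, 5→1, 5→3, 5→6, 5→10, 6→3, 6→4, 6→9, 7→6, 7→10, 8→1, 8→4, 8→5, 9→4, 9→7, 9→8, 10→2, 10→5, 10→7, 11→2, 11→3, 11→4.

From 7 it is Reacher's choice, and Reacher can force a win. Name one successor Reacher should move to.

10

A0 = {2}
A1: add {3, 10} — 3 (Reacher) has 3→2; 10 (Reacher) has 10→2.
A2: add {7} — 7 (Reacher) has 7→10.
A3 = A2; e.g. 1 (Reacher) has no edge into A2. Fixed point.
From 7, successor 10 is in the attractor (rank 1); the other successor 6 is not.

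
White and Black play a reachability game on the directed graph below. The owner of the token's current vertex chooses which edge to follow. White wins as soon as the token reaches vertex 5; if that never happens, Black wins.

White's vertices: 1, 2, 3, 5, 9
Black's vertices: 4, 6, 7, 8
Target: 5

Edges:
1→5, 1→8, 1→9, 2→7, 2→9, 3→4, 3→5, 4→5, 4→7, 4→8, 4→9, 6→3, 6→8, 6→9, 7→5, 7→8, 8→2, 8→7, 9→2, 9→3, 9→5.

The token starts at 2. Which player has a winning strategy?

A0 = {5}
A1: add {1, 3, 9} — 1 (White) has 1→5; 3 (White) has 3→5; 9 (White) has 9→5.
A2: add {2} — 2 (White) has 2→9.
A3 = A2; e.g. 4 (Black) can still go to 7. Fixed point.
2 ∈ A2, so White can force the target.

White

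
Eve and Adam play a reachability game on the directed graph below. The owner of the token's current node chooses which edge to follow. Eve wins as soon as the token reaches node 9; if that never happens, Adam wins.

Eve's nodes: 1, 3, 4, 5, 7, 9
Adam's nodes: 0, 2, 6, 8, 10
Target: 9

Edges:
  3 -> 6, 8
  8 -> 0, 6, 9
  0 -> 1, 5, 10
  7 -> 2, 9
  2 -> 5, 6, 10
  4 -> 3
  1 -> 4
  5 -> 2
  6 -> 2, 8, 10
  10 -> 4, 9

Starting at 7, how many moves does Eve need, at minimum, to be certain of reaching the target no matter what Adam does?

A0 = {9}
A1: add {7} — 7 (Eve) has 7→9.
A2 = A1; e.g. 0 (Adam) can still go to 1. Fixed point.
7 enters the attractor at level 1, so Eve can force the target in 1 move from there.

1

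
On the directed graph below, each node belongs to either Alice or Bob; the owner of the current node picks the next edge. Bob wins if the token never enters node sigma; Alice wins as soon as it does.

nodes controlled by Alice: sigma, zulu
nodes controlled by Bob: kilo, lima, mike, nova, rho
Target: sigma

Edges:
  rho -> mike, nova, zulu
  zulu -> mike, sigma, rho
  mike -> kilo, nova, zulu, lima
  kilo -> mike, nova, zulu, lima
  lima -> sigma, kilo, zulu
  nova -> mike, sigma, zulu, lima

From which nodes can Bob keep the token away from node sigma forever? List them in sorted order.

kilo, lima, mike, nova, rho

A0 = {sigma}
A1: add {zulu} — zulu (Alice) has zulu→sigma.
A2 = A1; e.g. mike (Bob) can still go to kilo. Fixed point.
Alice's attractor = {sigma, zulu}; Bob avoids the target exactly from the complement.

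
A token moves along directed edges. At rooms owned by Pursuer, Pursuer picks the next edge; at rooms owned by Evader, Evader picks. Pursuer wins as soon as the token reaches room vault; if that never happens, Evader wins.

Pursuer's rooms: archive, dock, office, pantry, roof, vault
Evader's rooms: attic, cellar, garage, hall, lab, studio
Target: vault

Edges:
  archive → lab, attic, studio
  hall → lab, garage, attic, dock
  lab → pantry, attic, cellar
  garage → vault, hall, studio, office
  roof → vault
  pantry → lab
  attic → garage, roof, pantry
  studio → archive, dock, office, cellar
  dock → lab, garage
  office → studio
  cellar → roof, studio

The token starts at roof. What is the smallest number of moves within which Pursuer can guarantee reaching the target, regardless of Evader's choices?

1

A0 = {vault}
A1: add {roof} — roof (Pursuer) has roof→vault.
A2 = A1; e.g. archive (Pursuer) has no edge into A1. Fixed point.
roof enters the attractor at level 1, so Pursuer can force the target in 1 move from there.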